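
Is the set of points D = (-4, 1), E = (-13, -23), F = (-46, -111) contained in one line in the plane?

Yes

DE = (-9, -24), DF = (-42, -112).
det[DE; DF] = (-9)(-112) − (-24)(-42) = 0.
The determinant is zero, so the points are collinear.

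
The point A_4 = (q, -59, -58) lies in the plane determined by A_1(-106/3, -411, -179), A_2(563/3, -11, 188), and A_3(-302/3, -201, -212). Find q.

A normal to the plane is n = A_1A_2 × A_1A_3 = (-90270, -49855/3, 218890/3).
A_4 lies in the plane iff n · A_1A_4 = 0.
This gives (-90270)q + (-210630) = 0, so q = -7/3.

-7/3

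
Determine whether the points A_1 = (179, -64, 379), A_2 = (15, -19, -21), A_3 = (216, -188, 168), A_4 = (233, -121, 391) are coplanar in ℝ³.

A normal to the plane through A_1, A_2, A_3 is n = A_1A_2 × A_1A_3 = (-59095, -49404, 18671).
The plane has equation n·P = -339840. For A_4: n·A_4 = -490890.
-490890 ≠ -339840, so A_4 is off the plane.

No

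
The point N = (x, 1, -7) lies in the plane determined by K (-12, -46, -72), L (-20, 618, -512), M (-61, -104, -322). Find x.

A normal to the plane is n = KL × KM = (-191520, 19560, 33000).
N lies in the plane iff n · KN = 0.
This gives (-191520)x + (766080) = 0, so x = 4.

4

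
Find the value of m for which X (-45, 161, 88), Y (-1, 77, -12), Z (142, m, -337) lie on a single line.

Collinearity requires XY × XZ = 0; each component is linear in m.
The x-component gives (100)m + (19600) = 0, so m = -196.
The remaining components then also vanish.

-196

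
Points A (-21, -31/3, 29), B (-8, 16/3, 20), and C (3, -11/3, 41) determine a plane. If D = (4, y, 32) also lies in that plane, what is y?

A normal to the plane is n = AB × AC = (248, -372, -868/3).
D lies in the plane iff n · AD = 0.
This gives (-372)y + (1488) = 0, so y = 4.

4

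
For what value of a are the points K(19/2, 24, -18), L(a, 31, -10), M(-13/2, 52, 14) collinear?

11/2

Direction KM = (-16, 28, 32). From the y-coordinate of L, the parameter along the line is τ = (31 − 24)/28 = 1/4.
Then a = 19/2 + 1/4·(-16) = 11/2.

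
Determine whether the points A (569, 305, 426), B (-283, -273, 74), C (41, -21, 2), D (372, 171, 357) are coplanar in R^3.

The four points are coplanar iff the 3×3 determinant with rows AB, AC, AD is zero.
Rows: (-852, -578, -352), (-528, -326, -424), (-197, -134, -69).
Expanding along the first row: (-852)(-34322) − (-578)(-47096) + (-352)(6530) = -277704.
Nonzero ⇒ not coplanar.

No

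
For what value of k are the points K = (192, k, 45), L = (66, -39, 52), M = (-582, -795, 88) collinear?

Direction LM = (-648, -756, 36). From the x-coordinate of K, the parameter along the line is τ = (192 − 66)/(-648) = -7/36.
Then k = (-39) + (-7/36)·(-756) = 108.

108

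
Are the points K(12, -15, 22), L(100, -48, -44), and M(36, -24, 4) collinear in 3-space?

Yes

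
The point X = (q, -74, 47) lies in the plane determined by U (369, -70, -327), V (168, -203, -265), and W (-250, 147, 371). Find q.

-78

A normal to the plane is n = UV × UW = (-106288, 101920, -125944).
X lies in the plane iff n · UX = 0.
This gives (-106288)q + (-8290464) = 0, so q = -78.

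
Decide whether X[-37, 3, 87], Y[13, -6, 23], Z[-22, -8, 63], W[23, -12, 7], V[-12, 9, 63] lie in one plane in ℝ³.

No

The plane through X, Y, Z has normal n = XY × XZ = (-488, 240, -415) and equation n·P = -17329.
Checking the remaining points: n·W = -17009, n·V = -18129.
Since n·W = -17009 ≠ -17329, W is off the plane and the points are not all coplanar.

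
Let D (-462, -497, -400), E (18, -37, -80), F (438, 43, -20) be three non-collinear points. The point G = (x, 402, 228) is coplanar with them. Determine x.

The plane through D, E, F has equation 2000x + 105600y − 154800z = 8512800.
Substituting G: (2000)x + (7156800) = 8512800, so x = 678.

678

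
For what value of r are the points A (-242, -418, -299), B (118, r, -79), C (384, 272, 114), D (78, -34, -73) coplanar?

Normal to plane ACD: n = (-2652, -9316, 19584); plane equation n·P = -1319744.
Requiring n·B = -1319744: (-9316)r + (-1860072) = -1319744.
So r = -58.

-58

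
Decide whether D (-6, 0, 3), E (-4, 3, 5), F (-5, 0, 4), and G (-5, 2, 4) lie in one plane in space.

Yes

A normal to the plane through D, E, F is n = DE × DF = (3, 0, -3).
The plane has equation n·P = -27. For G: n·G = -27.
Equal, so G lies in the plane and all four are coplanar.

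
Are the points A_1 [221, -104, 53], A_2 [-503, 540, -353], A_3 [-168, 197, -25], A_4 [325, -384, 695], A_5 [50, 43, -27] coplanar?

Yes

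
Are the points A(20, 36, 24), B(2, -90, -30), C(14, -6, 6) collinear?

AB = (-18, -126, -54), AC = (-6, -42, -18).
AB × AC = (0, 0, 0).
The cross product vanishes, so the three points are collinear.

Yes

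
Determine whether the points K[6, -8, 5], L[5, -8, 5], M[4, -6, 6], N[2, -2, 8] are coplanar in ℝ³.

Yes

A normal to the plane through K, L, M is n = KL × KM = (0, 1, -2).
The plane has equation n·P = -18. For N: n·N = -18.
Equal, so N lies in the plane and all four are coplanar.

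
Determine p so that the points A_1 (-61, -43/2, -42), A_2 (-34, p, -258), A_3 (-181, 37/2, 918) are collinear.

-61/2

Direction A_1A_3 = (-120, 40, 960). From the x-coordinate of A_2, the parameter along the line is τ = (-34 − (-61))/(-120) = -9/40.
Then p = (-43/2) + (-9/40)·(40) = -61/2.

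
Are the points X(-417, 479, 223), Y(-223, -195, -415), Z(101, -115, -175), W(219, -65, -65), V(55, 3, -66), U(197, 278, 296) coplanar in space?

No

The plane through X, Y, Z has normal n = XY × XZ = (-110720, -253272, 233896) and equation n·P = -22988240.
Checking the remaining points: n·W = -22988240, n·V = -22286552, n·U = -22988240.
Since n·V = -22286552 ≠ -22988240, V is off the plane and the points are not all coplanar.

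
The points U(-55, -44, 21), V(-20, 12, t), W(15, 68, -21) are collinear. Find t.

Collinearity requires UV × UW = 0; each component is linear in t.
The x-component gives (-112)t + (0) = 0, so t = 0.
The remaining components then also vanish.

0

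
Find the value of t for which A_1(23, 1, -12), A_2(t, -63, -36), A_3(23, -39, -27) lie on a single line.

23

Collinearity requires A_1A_2 × A_1A_3 = 0; each component is linear in t.
The y-component gives (15)t + (-345) = 0, so t = 23.
The remaining components then also vanish.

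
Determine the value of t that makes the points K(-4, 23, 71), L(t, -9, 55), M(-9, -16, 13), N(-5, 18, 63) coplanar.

The points are coplanar iff KL · (KM × KN) = 0.
Expanding, this is linear in t: (22)t + (-264) = 0.
So t = 12.

12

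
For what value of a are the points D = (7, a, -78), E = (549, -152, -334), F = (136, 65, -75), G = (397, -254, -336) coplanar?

Coplanarity ⇔ det[DE; DF; DG] = 0.
Expanding, this is linear in a: (40194)a + (964656) = 0.
So a = -24.

-24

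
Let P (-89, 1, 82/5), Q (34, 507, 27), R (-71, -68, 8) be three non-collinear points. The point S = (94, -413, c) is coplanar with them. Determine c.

The plane through P, Q, R has equation −3519x + 1224y − 17595z = 25857.
Substituting S: (-17595)c + (-836298) = 25857, so c = -49.

-49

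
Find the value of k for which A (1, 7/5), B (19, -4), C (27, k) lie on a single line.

-32/5

Collinearity: (C − A) must be parallel to (B − A) = (18, -27/5).
Cross-multiplying the components: (k − 7/5)·(18) = (26)·(-27/5).
Solving gives k = -32/5.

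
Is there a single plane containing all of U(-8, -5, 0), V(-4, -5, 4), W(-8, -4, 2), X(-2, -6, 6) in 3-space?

No

A normal to the plane through U, V, W is n = UV × UW = (-4, -8, 4).
The plane has equation n·P = 72. For X: n·X = 80.
80 ≠ 72, so X is off the plane.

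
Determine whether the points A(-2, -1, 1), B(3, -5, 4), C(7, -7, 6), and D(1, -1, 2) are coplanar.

The four points are coplanar iff the 3×3 determinant with rows AB, AC, AD is zero.
Rows: (5, -4, 3), (9, -6, 5), (3, 0, 1).
Expanding along the first row: (5)(-6) − (-4)(-6) + (3)(18) = 0.
Zero determinant ⇒ coplanar.

Yes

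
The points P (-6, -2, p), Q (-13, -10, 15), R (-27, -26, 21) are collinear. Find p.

12

Collinearity requires PQ × PR = 0; each component is linear in p.
The x-component gives (-16)p + (192) = 0, so p = 12.
The remaining components then also vanish.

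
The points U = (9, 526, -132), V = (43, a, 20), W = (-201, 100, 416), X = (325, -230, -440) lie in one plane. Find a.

-56

The points are coplanar iff UV · (UW × UX) = 0.
Expanding, this is linear in a: (108488)a + (6075328) = 0.
So a = -56.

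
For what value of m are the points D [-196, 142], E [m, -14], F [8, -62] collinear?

-40

Collinearity: (E − D) must be parallel to (F − D) = (204, -204).
Cross-multiplying the components: (m − (-196))·(-204) = (-156)·(204).
Solving gives m = -40.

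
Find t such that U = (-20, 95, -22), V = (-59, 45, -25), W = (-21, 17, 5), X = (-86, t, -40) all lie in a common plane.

47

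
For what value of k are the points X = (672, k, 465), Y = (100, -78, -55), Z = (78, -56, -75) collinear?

Direction YZ = (-22, 22, -20). From the x-coordinate of X, the parameter along the line is τ = (672 − 100)/(-22) = -26.
Then k = (-78) + (-26)·(22) = -650.

-650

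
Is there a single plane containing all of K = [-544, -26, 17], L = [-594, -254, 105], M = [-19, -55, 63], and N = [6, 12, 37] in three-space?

With K as base: KL = (-50, -228, 88), KM = (525, -29, 46), KN = (550, 38, 20).
KM × KN = (-2328, 14800, 35900).
KL · (KM × KN) = -98800.
Since -98800 ≠ 0, the four points are not coplanar.

No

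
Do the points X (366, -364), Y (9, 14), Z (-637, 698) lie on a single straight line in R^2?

Yes

XY = (-357, 378), XZ = (-1003, 1062).
Twice the signed area of △XYZ is (-357)(1062) − (378)(-1003) = 0.
The triangle is degenerate (zero area), so the points are collinear.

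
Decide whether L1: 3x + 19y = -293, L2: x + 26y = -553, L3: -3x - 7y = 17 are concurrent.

The three lines meet at one point iff the augmented coefficient matrix [aᵢ bᵢ cᵢ] has rank < 3, i.e. its determinant vanishes.
Here the determinant is 108.
Nonzero, so no common point exists.

No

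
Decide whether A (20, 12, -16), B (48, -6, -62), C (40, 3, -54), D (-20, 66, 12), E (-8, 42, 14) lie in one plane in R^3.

Yes

The plane through A, B, C has normal n = AB × AC = (270, 144, 108) and equation n·P = 5400.
Checking the remaining points: n·D = 5400, n·E = 5400.
All equal 5400, so all 5 points lie in one plane.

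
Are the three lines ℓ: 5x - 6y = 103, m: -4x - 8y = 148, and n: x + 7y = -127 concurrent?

Yes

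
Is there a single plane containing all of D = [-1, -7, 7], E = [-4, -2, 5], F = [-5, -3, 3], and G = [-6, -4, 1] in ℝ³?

Yes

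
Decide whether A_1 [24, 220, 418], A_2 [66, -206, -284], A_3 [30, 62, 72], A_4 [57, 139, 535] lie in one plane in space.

The four points are coplanar iff the 3×3 determinant with rows A_1A_2, A_1A_3, A_1A_4 is zero.
Rows: (42, -426, -702), (6, -158, -346), (33, -81, 117).
Expanding along the first row: (42)(-46512) − (-426)(12120) + (-702)(4728) = -109440.
Nonzero ⇒ not coplanar.

No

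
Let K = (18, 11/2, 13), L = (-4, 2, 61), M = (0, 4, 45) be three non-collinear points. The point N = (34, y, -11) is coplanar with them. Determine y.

The plane through K, L, M has equation −40x − 160y − 30z = -1990.
Substituting N: (-160)y + (-1030) = -1990, so y = 6.

6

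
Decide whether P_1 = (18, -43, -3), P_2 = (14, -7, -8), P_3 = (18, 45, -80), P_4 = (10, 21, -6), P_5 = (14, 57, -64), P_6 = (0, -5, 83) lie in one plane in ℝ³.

Yes

The plane through P_1, P_2, P_3 has normal n = P_1P_2 × P_1P_3 = (-2332, -308, -352) and equation n·P = -27676.
Checking the remaining points: n·P_4 = -27676, n·P_5 = -27676, n·P_6 = -27676.
All equal -27676, so all 6 points lie in one plane.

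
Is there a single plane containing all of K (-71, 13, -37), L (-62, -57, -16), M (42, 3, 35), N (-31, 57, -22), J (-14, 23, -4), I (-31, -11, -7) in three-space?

The plane through K, L, M has normal n = KL × KM = (-4830, 1725, 7820) and equation n·P = 76015.
Checking the remaining points: n·N = 76015, n·J = 76015, n·I = 76015.
All equal 76015, so all 6 points lie in one plane.

Yes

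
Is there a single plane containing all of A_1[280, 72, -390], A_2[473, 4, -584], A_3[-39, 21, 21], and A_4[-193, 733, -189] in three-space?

A normal to the plane through A_1, A_2, A_3 is n = A_1A_2 × A_1A_3 = (-37842, -17437, -31535).
The plane has equation n·P = 447426. For A_4: n·A_4 = 482300.
482300 ≠ 447426, so A_4 is off the plane.

No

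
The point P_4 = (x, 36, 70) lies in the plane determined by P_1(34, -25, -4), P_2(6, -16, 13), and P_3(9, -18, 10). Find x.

15

A normal to the plane is n = P_1P_2 × P_1P_3 = (7, -33, 29).
P_4 lies in the plane iff n · P_1P_4 = 0.
This gives (7)x + (-105) = 0, so x = 15.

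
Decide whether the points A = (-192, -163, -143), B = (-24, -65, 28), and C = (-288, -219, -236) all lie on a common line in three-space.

AB = (168, 98, 171), AC = (-96, -56, -93).
Comparing components 2 and 3: (98)(-93) − (171)(-56) = 462 ≠ 0, so AB and AC are not parallel and the points are not collinear.

No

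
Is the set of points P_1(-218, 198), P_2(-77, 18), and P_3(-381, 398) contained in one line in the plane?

P_1P_2 = (141, -180), P_1P_3 = (-163, 200).
det[P_1P_2; P_1P_3] = (141)(200) − (-180)(-163) = -1140.
The determinant is nonzero, so they are not collinear.

No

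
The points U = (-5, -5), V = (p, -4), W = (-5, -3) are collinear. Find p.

-5

The three points are collinear iff det[UV; UW] = 0.
This determinant is linear in p: (2)p + (10) = 0, so p = -5.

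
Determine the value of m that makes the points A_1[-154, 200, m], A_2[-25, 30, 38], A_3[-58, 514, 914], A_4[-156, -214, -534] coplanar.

The points are coplanar iff A_1A_2 · (A_1A_3 × A_1A_4) = 0.
Expanding, this is linear in m: (-71456)m + (17292352) = 0.
So m = 242.

242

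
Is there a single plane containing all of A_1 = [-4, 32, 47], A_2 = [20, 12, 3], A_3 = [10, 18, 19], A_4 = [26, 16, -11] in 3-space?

No

With A_1 as base: A_1A_2 = (24, -20, -44), A_1A_3 = (14, -14, -28), A_1A_4 = (30, -16, -58).
A_1A_3 × A_1A_4 = (364, -28, 196).
A_1A_2 · (A_1A_3 × A_1A_4) = 672.
Since 672 ≠ 0, the four points are not coplanar.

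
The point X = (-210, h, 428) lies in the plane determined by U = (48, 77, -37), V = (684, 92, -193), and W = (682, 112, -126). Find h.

The plane through U, V, W has equation 4125x − 42300y + 12750z = -3530850.
Substituting X: (-42300)h + (4590750) = -3530850, so h = 192.

192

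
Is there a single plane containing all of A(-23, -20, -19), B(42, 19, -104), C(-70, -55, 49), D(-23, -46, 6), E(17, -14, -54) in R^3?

The plane through A, B, C has normal n = AB × AC = (-323, -425, -442) and equation n·P = 24327.
Checking the remaining points: n·D = 24327, n·E = 24327.
All equal 24327, so all 5 points lie in one plane.

Yes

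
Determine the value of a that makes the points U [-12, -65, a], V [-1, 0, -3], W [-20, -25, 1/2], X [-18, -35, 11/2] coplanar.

41/2

Coplanarity ⇔ det[UV; UW; UX] = 0.
Expanding, this is linear in a: (-240)a + (4920) = 0.
So a = 41/2.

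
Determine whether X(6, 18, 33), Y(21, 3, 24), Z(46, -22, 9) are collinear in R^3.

Yes

XY = (15, -15, -9), XZ = (40, -40, -24).
Each component of XZ is 8/3 times the corresponding component of XY, so XZ = 8/3·XY and the points are collinear.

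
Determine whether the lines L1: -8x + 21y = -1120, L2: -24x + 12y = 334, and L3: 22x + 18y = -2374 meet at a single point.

No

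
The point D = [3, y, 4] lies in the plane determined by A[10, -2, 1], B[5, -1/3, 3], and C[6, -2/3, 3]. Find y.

1/3

Coplanarity requires AB · (AC × AD) = 0.
AB = (-5, 5/3, 2), AC = (-4, 4/3, 2); the triple product is linear in y with coefficient 2 and constant term -2/3.
Setting it to zero: y = 1/3.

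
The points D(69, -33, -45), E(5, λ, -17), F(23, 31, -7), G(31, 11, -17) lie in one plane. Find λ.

Normal to plane DFG: n = (120, -156, 408); plane equation n·P = -4932.
Requiring n·E = -4932: (-156)λ + (-6336) = -4932.
So λ = -9.

-9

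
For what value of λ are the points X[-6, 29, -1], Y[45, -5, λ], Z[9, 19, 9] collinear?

Direction XZ = (15, -10, 10). From the x-coordinate of Y, the parameter along the line is τ = (45 − (-6))/15 = 17/5.
Then λ = (-1) + 17/5·(10) = 33.

33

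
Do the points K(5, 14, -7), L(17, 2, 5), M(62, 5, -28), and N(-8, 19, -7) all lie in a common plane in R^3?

Yes

With K as base: KL = (12, -12, 12), KM = (57, -9, -21), KN = (-13, 5, 0).
KM × KN = (105, 273, 168).
KL · (KM × KN) = 0.
The scalar triple product vanishes, so the four points are coplanar.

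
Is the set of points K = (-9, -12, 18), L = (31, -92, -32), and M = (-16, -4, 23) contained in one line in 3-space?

KL = (40, -80, -50), KM = (-7, 8, 5).
KL × KM = (0, 150, -240).
The cross product is nonzero, so the points do not lie on one line.

No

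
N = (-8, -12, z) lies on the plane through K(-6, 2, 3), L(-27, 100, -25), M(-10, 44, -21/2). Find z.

17/2

A normal to the plane is n = KL × KM = (-147, -343/2, -490).
N lies in the plane iff n · KN = 0.
This gives (-490)z + (4165) = 0, so z = 17/2.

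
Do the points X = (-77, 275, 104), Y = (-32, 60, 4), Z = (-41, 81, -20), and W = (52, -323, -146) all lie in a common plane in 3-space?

Yes

A normal to the plane through X, Y, Z is n = XY × XZ = (7260, 1980, -990).
The plane has equation n·P = -117480. For W: n·W = -117480.
Equal, so W lies in the plane and all four are coplanar.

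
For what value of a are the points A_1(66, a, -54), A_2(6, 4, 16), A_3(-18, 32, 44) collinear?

Collinearity requires A_1A_2 × A_1A_3 = 0; each component is linear in a.
The x-component gives (-28)a + (-1848) = 0, so a = -66.
The remaining components then also vanish.

-66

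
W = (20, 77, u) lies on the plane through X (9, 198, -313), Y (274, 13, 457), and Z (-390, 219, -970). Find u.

-60

Coplanarity requires XY · (XZ × XW) = 0.
XY = (265, -185, 770), XZ = (-399, 21, -657); the triple product is linear in u with coefficient -68250 and constant term -4095000.
Setting it to zero: u = -60.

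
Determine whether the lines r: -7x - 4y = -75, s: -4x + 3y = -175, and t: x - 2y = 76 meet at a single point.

Intersecting r and s: solving the 2×2 system gives (x, y) = (25, -25).
Substitute into t: (1)(25) + (-2)(-25) = 75.
But t requires 76 ≠ 75, so the three lines have no common point.

No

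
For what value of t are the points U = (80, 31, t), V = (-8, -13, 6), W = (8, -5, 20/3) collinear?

29/3

Direction VW = (16, 8, 2/3). From the x-coordinate of U, the parameter along the line is τ = (80 − (-8))/16 = 11/2.
Then t = 6 + 11/2·(2/3) = 29/3.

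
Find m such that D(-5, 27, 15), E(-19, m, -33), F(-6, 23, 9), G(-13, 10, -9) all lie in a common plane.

-13/2

Normal to plane DFG: n = (-6, 24, -15); plane equation n·P = 453.
Requiring n·E = 453: (24)m + (609) = 453.
So m = -13/2.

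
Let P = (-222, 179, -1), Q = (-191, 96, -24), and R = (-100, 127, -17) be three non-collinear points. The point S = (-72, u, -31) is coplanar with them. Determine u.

A normal to the plane is n = PQ × PR = (132, -2310, 8514).
S lies in the plane iff n · PS = 0.
This gives (-2310)u + (177870) = 0, so u = 77.

77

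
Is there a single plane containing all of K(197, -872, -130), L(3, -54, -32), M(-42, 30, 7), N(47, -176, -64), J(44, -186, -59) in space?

Yes

The plane through K, L, M has normal n = KL × KM = (23670, 3156, 20514) and equation n·P = -755862.
Checking the remaining points: n·N = -755862, n·J = -755862.
All equal -755862, so all 5 points lie in one plane.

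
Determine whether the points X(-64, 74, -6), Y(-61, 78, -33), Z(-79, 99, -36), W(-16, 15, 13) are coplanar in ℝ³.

With X as base: XY = (3, 4, -27), XZ = (-15, 25, -30), XW = (48, -59, 19).
XZ × XW = (-1295, -1155, -315).
XY · (XZ × XW) = 0.
The scalar triple product vanishes, so the four points are coplanar.

Yes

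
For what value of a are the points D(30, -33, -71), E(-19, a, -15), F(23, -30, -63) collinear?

Direction DF = (-7, 3, 8). From the x-coordinate of E, the parameter along the line is τ = (-19 − 30)/(-7) = 7.
Then a = (-33) + 7·(3) = -12.

-12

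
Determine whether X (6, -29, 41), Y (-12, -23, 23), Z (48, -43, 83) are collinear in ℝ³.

XY = (-18, 6, -18), XZ = (42, -14, 42).
Each component of XZ is -7/3 times the corresponding component of XY, so XZ = -7/3·XY and the points are collinear.

Yes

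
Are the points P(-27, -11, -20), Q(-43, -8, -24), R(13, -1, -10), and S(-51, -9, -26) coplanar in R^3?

A normal to the plane through P, Q, R is n = PQ × PR = (70, 0, -280).
The plane has equation n·X = 3710. For S: n·S = 3710.
Equal, so S lies in the plane and all four are coplanar.

Yes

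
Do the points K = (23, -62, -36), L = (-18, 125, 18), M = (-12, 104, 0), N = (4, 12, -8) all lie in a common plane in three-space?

No

The four points are coplanar iff the 3×3 determinant with rows KL, KM, KN is zero.
Rows: (-41, 187, 54), (-35, 166, 36), (-19, 74, 28).
Expanding along the first row: (-41)(1984) − (187)(-296) + (54)(564) = 4464.
Nonzero ⇒ not coplanar.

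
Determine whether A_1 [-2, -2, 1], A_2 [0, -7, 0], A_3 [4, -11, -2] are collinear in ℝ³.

No

A_1A_2 = (2, -5, -1), A_1A_3 = (6, -9, -3).
A_1A_2 × A_1A_3 = (6, 0, 12).
The cross product is nonzero, so the points do not lie on one line.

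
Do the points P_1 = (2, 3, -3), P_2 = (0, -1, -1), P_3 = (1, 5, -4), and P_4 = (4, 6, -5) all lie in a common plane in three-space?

No

The four points are coplanar iff the 3×3 determinant with rows P_1P_2, P_1P_3, P_1P_4 is zero.
Rows: (-2, -4, 2), (-1, 2, -1), (2, 3, -2).
Expanding along the first row: (-2)(-1) − (-4)(4) + (2)(-7) = 4.
Nonzero ⇒ not coplanar.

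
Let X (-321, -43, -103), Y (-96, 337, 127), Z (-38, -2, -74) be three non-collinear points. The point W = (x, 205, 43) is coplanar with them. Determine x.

-428

Coplanarity requires XY · (XZ × XW) = 0.
XY = (225, 380, 230), XZ = (283, 41, 29); the triple product is linear in x with coefficient 1590 and constant term 680520.
Setting it to zero: x = -428.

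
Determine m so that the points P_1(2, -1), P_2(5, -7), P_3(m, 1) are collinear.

Collinearity: (P_3 − P_1) must be parallel to (P_2 − P_1) = (3, -6).
Cross-multiplying the components: (m − 2)·(-6) = (2)·(3).
Solving gives m = 1.

1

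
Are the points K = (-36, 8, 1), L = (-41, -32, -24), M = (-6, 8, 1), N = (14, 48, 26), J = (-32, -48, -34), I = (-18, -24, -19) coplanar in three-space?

Yes

The plane through K, L, M has normal n = KL × KM = (0, -750, 1200) and equation n·P = -4800.
Checking the remaining points: n·N = -4800, n·J = -4800, n·I = -4800.
All equal -4800, so all 6 points lie in one plane.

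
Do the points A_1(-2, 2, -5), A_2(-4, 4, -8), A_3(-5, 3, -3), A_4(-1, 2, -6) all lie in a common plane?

No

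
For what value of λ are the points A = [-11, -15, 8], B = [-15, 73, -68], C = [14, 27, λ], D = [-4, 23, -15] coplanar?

2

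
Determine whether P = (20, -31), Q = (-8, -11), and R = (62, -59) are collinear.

No

PQ = (-28, 20), PR = (42, -28).
If collinear, PR would be a scalar multiple of PQ. But (-28)·(-28) ≠ (20)·(42) (difference -56), so they are not parallel; the points are not collinear.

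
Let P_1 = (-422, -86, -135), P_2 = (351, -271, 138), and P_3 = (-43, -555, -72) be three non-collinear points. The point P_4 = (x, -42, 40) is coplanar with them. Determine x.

-3

Coplanarity requires P_1P_2 · (P_1P_3 × P_1P_4) = 0.
P_1P_2 = (773, -185, 273), P_1P_3 = (379, -469, 63); the triple product is linear in x with coefficient 116382 and constant term 349146.
Setting it to zero: x = -3.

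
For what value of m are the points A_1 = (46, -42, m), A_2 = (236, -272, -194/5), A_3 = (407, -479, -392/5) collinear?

Direction A_2A_3 = (171, -207, -198/5). From the x-coordinate of A_1, the parameter along the line is τ = (46 − 236)/171 = -10/9.
Then m = (-194/5) + (-10/9)·(-198/5) = 26/5.

26/5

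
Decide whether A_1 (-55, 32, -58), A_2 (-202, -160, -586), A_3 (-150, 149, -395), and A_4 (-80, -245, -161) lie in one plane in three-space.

No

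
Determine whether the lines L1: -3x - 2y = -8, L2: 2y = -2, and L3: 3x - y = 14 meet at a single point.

No

Intersecting L1 and L2: solving the 2×2 system gives (x, y) = (10/3, -1).
Substitute into L3: (3)(10/3) + (-1)(-1) = 11.
But L3 requires 14 ≠ 11, so the three lines have no common point.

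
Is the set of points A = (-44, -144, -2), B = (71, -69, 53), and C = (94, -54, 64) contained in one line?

Yes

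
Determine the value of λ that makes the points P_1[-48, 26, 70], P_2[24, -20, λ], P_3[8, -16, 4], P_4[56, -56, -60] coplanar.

Normal to plane P_1P_3P_4: n = (48, 416, -224); plane equation n·P = -7168.
Requiring n·P_2 = -7168: (-224)λ + (-7168) = -7168.
So λ = 0.

0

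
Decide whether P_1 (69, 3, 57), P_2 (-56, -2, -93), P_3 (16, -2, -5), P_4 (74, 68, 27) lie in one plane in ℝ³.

A normal to the plane through P_1, P_2, P_3 is n = P_1P_2 × P_1P_3 = (-440, 200, 360).
The plane has equation n·P = -9240. For P_4: n·P_4 = -9240.
Equal, so P_4 lies in the plane and all four are coplanar.

Yes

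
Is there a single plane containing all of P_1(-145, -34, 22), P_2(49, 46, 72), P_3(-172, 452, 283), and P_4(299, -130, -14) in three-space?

A normal to the plane through P_1, P_2, P_3 is n = P_1P_2 × P_1P_3 = (-3420, -51984, 96444).
The plane has equation n·P = 4385124. For P_4: n·P_4 = 4385124.
Equal, so P_4 lies in the plane and all four are coplanar.

Yes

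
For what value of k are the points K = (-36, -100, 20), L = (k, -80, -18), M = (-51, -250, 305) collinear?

-34

Direction KM = (-15, -150, 285). From the y-coordinate of L, the parameter along the line is τ = (-80 − (-100))/(-150) = -2/15.
Then k = (-36) + (-2/15)·(-15) = -34.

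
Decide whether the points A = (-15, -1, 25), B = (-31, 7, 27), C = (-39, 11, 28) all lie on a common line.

AB = (-16, 8, 2), AC = (-24, 12, 3).
AB × AC = (0, 0, 0).
The cross product vanishes, so the three points are collinear.

Yes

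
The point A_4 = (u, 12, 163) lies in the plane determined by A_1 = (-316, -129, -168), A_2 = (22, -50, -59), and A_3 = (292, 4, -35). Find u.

182

Coplanarity requires A_1A_2 · (A_1A_3 × A_1A_4) = 0.
A_1A_2 = (338, 79, 109), A_1A_3 = (608, 133, 133); the triple product is linear in u with coefficient -3990 and constant term 726180.
Setting it to zero: u = 182.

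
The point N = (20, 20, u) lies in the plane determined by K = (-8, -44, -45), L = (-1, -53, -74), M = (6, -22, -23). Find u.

A normal to the plane is n = KL × KM = (440, -560, 280).
N lies in the plane iff n · KN = 0.
This gives (280)u + (-10920) = 0, so u = 39.

39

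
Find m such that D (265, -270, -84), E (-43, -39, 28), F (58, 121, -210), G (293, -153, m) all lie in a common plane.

-212

Normal to plane DEF: n = (-72898, -61992, -72611); plane equation n·P = 3519194.
Requiring n·G = 3519194: (-72611)m + (-11874338) = 3519194.
So m = -212.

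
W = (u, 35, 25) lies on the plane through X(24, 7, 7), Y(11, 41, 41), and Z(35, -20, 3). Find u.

13

Coplanarity requires XY · (XZ × XW) = 0.
XY = (-13, 34, 34), XZ = (11, -27, -4); the triple product is linear in u with coefficient 782 and constant term -10166.
Setting it to zero: u = 13.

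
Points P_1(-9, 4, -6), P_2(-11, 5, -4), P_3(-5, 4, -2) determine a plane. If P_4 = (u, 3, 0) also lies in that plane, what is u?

The plane through P_1, P_2, P_3 has equation 4x + 16y − 4z = 52.
Substituting P_4: (4)u + (48) = 52, so u = 1.

1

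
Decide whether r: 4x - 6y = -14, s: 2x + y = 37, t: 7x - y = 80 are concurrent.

Yes

Intersecting r and s: solving the 2×2 system gives (x, y) = (13, 11).
Substitute into t: (7)(13) + (-1)(11) = 80.
This equals 80, so (13, 11) lies on all three lines and they are concurrent.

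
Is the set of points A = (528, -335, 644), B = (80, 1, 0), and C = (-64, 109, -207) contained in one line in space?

AB = (-448, 336, -644), AC = (-592, 444, -851).
Each component of AC is 37/28 times the corresponding component of AB, so AC = 37/28·AB and the points are collinear.

Yes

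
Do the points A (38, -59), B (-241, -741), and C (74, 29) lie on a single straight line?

AB = (-279, -682), AC = (36, 88).
Checking proportionality: AC = -4/31·AB, so the vectors are parallel and the points are collinear.

Yes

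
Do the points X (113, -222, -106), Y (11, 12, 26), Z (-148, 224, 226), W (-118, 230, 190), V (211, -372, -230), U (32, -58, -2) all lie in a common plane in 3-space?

Yes

The plane through X, Y, Z has normal n = XY × XZ = (18816, -588, 15582) and equation n·P = 605052.
Checking the remaining points: n·W = 605052, n·V = 605052, n·U = 605052.
All equal 605052, so all 6 points lie in one plane.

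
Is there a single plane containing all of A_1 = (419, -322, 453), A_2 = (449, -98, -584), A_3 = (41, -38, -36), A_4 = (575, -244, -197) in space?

Yes

A normal to the plane through A_1, A_2, A_3 is n = A_1A_2 × A_1A_3 = (184972, 406656, 93192).
The plane has equation n·P = -11223988. For A_4: n·A_4 = -11223988.
Equal, so A_4 lies in the plane and all four are coplanar.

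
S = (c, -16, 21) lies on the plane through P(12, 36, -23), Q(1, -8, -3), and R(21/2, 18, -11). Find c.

15

The plane through P, Q, R has equation −168x + 102y + 132z = -1380.
Substituting S: (-168)c + (1140) = -1380, so c = 15.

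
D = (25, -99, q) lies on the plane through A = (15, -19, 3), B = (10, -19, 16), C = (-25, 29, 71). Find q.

37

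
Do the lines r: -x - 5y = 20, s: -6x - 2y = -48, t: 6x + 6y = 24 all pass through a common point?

Intersecting r and s: solving the 2×2 system gives (x, y) = (10, -6).
Substitute into t: (6)(10) + (6)(-6) = 24.
This equals 24, so (10, -6) lies on all three lines and they are concurrent.

Yes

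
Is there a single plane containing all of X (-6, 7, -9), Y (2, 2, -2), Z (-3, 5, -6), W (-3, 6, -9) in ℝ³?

Yes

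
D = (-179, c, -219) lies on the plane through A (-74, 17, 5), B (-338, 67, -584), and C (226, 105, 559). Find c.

Coplanarity requires AB · (AC × AD) = 0.
AB = (-264, 50, -589), AC = (300, 88, 554); the triple product is linear in c with coefficient -30444 and constant term 730656.
Setting it to zero: c = 24.

24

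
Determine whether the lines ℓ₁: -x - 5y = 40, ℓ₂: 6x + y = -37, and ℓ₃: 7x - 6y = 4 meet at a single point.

Lines aᵢx + bᵢy = cᵢ with pairwise distinct directions are concurrent exactly when det[aᵢ bᵢ cᵢ] = 0.
Here the determinant is -87.
Nonzero, so no common point exists.

No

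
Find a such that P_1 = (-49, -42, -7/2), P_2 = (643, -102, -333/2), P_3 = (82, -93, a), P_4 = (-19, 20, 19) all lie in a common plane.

Normal to plane P_1P_2P_4: n = (8756, -20460, 44704); plane equation n·P = 273812.
Requiring n·P_3 = 273812: (44704)a + (2620772) = 273812.
So a = -105/2.

-105/2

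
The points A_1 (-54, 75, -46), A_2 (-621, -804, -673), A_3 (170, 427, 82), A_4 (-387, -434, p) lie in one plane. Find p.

The points are coplanar iff A_1A_2 · (A_1A_3 × A_1A_4) = 0.
Expanding, this is linear in p: (-2688)p + (-1604736) = 0.
So p = -597.

-597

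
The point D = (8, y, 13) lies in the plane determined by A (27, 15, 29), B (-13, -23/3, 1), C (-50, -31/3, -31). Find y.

37/3

The plane through A, B, C has equation (1952/3)x − 244y − 732z = -7320.
Substituting D: (-244)y + (-12932/3) = -7320, so y = 37/3.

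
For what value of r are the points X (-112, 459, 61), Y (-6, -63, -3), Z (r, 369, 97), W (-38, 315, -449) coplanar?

The points are coplanar iff XY · (XZ × XW) = 0.
Expanding, this is linear in r: (-257004)r + (-25186392) = 0.
So r = -98.

-98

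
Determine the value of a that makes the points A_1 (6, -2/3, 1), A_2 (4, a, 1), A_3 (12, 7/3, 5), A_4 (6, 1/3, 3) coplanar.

Coplanarity ⇔ det[A_1A_2; A_1A_3; A_1A_4] = 0.
Expanding, this is linear in a: (-12)a + (-12) = 0.
So a = -1.

-1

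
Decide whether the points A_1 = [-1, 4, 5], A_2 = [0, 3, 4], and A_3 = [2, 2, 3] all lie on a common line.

No

A_1A_2 = (1, -1, -1), A_1A_3 = (3, -2, -2).
Comparing components 3 and 1: (-1)(3) − (1)(-2) = -1 ≠ 0, so A_1A_2 and A_1A_3 are not parallel and the points are not collinear.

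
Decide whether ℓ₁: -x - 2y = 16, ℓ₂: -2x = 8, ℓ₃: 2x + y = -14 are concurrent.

Lines aᵢx + bᵢy = cᵢ with pairwise distinct directions are concurrent exactly when det[aᵢ bᵢ cᵢ] = 0.
Here the determinant is 0.
It vanishes, so the lines are concurrent at (-4, -6).

Yes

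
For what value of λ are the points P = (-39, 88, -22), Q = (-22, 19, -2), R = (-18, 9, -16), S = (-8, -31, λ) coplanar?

-6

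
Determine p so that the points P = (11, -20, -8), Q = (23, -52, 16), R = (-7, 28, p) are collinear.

-44

Collinearity requires PQ × PR = 0; each component is linear in p.
The x-component gives (-32)p + (-1408) = 0, so p = -44.
The remaining components then also vanish.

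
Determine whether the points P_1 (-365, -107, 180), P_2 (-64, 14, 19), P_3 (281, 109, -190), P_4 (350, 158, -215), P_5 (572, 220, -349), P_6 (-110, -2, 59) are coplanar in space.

The plane through P_1, P_2, P_3 has normal n = P_1P_2 × P_1P_3 = (-9994, 7364, -13150) and equation n·P = 492862.
Checking the remaining points: n·P_4 = 492862, n·P_5 = 492862, n·P_6 = 308762.
Since n·P_6 = 308762 ≠ 492862, P_6 is off the plane and the points are not all coplanar.

No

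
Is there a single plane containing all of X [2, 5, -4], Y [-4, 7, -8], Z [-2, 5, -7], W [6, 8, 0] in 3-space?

No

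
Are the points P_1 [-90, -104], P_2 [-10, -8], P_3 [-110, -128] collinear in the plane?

Yes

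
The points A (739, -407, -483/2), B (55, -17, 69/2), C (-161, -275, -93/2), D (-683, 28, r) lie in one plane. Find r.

333/2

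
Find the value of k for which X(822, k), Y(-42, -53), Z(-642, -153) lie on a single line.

91

The three points are collinear iff det[XY; XZ] = 0.
This determinant is linear in k: (-600)k + (54600) = 0, so k = 91.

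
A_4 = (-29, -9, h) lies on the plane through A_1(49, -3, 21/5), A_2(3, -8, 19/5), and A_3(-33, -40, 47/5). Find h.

A normal to the plane is n = A_1A_2 × A_1A_3 = (-204/5, 272, 1292).
A_4 lies in the plane iff n · A_1A_4 = 0.
This gives (1292)h + (-3876) = 0, so h = 3.

3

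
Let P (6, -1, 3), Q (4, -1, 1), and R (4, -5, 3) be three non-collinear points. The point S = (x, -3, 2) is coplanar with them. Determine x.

4

Coplanarity requires PQ · (PR × PS) = 0.
PQ = (-2, 0, -2), PR = (-2, -4, 0); the triple product is linear in x with coefficient -8 and constant term 32.
Setting it to zero: x = 4.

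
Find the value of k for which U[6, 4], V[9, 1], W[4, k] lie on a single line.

6

The three points are collinear iff det[UV; UW] = 0.
This determinant is linear in k: (3)k + (-18) = 0, so k = 6.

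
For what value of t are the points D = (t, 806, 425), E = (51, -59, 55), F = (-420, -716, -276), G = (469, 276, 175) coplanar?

911

Coplanarity ⇔ det[DE; DF; DG] = 0.
Expanding, this is linear in t: (-32045)t + (29192995) = 0.
So t = 911.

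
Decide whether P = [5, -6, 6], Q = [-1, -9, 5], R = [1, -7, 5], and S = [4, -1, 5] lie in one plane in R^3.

A normal to the plane through P, Q, R is n = PQ × PR = (2, -2, -6).
The plane has equation n·X = -14. For S: n·S = -20.
-20 ≠ -14, so S is off the plane.

No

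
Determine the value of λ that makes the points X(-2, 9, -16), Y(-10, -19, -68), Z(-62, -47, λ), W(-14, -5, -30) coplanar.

-54

Coplanarity ⇔ det[XY; XZ; XW] = 0.
Expanding, this is linear in λ: (224)λ + (12096) = 0.
So λ = -54.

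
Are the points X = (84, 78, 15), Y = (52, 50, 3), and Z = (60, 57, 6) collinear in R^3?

XY = (-32, -28, -12), XZ = (-24, -21, -9).
XY × XZ = (0, 0, 0).
The cross product vanishes, so the three points are collinear.

Yes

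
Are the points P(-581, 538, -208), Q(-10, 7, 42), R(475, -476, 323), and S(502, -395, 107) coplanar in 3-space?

Yes

The four points are coplanar iff the 3×3 determinant with rows PQ, PR, PS is zero.
Rows: (571, -531, 250), (1056, -1014, 531), (1083, -933, 315).
Expanding along the first row: (571)(176013) − (-531)(-242433) + (250)(112914) = 0.
Zero determinant ⇒ coplanar.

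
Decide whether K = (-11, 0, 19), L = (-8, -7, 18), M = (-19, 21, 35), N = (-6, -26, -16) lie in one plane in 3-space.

No

The four points are coplanar iff the 3×3 determinant with rows KL, KM, KN is zero.
Rows: (3, -7, -1), (-8, 21, 16), (5, -26, -35).
Expanding along the first row: (3)(-319) − (-7)(200) + (-1)(103) = 340.
Nonzero ⇒ not coplanar.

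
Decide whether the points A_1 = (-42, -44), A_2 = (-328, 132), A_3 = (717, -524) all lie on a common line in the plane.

No

A_1A_2 = (-286, 176), A_1A_3 = (759, -480).
Twice the signed area of △A_1A_2A_3 is (-286)(-480) − (176)(759) = 3696.
The area is nonzero, so the three points are not collinear.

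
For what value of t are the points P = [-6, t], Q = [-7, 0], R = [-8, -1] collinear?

Collinearity: (P − Q) must be parallel to (R − Q) = (-1, -1).
Cross-multiplying the components: (t − 0)·(-1) = (1)·(-1).
Solving gives t = 1.

1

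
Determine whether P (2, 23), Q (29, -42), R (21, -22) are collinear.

No

PQ = (27, -65), PR = (19, -45).
det[PQ; PR] = (27)(-45) − (-65)(19) = 20.
The determinant is nonzero, so they are not collinear.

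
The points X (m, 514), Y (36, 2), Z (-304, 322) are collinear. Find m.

-508

The three points are collinear iff det[XY; XZ] = 0.
This determinant is linear in m: (-320)m + (-162560) = 0, so m = -508.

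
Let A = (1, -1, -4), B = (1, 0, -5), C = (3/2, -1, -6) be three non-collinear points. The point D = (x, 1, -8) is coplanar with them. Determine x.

3/2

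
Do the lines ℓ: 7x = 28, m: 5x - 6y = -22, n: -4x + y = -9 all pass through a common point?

Intersecting ℓ and m: solving the 2×2 system gives (x, y) = (4, 7).
Substitute into n: (-4)(4) + (1)(7) = -9.
This equals -9, so (4, 7) lies on all three lines and they are concurrent.

Yes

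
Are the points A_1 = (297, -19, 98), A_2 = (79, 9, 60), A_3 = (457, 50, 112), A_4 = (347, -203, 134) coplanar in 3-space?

The four points are coplanar iff the 3×3 determinant with rows A_1A_2, A_1A_3, A_1A_4 is zero.
Rows: (-218, 28, -38), (160, 69, 14), (50, -184, 36).
Expanding along the first row: (-218)(5060) − (28)(5060) + (-38)(-32890) = 5060.
Nonzero ⇒ not coplanar.

No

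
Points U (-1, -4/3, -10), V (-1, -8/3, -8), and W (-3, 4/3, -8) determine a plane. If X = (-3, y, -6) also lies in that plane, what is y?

0

The plane through U, V, W has equation −8x − 4y − (8/3)z = 40.
Substituting X: (-4)y + (40) = 40, so y = 0.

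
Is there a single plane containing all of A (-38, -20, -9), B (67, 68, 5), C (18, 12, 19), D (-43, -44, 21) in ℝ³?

A normal to the plane through A, B, C is n = AB × AC = (2016, -2156, -1568).
The plane has equation n·P = -19376. For D: n·D = -24752.
-24752 ≠ -19376, so D is off the plane.

No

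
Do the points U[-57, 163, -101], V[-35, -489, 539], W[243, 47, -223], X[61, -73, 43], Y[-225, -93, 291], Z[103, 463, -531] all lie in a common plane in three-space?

Yes

The plane through U, V, W has normal n = UV × UW = (153784, 194684, 193048) and equation n·P = 3469956.
Checking the remaining points: n·X = 3469956, n·Y = 3469956, n·Z = 3469956.
All equal 3469956, so all 6 points lie in one plane.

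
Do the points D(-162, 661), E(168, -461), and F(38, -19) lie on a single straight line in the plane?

Yes

DE = (330, -1122), DF = (200, -680).
Checking proportionality: DF = 20/33·DE, so the vectors are parallel and the points are collinear.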